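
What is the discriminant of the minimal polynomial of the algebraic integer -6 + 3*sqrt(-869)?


The element -6 + 3*sqrt(-869) has minimal polynomial:
x^2 + 12*x + 7857
Discriminant = (12)^2 - 4*(7857)
= 144 - 31428
= -31284

-31284


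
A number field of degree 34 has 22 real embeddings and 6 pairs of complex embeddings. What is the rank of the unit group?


By Dirichlet's unit theorem:
rank = r1 + r2 - 1
= 22 + 6 - 1
= 27

27


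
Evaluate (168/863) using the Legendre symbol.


p = 863 is prime, so compute (168/863) with the reciprocity algorithm (Jacobi-symbol steps: pull out 2s via (2/n), flip via reciprocity, reduce):
  pull out 2: (2/863) = +1  (since 863 mod 8 = 7)
  pull out 2: (2/863) = +1  (since 863 mod 8 = 7)
  pull out 2: (2/863) = +1  (since 863 mod 8 = 7)
  reciprocity: (21/863) -> +(863/21)
  reduce: (2/21)
  pull out 2: (2/21) = -1  (since 21 mod 8 = 5)
  (1/21) = 1
Product of signs = -1
(168/863) = -1

-1


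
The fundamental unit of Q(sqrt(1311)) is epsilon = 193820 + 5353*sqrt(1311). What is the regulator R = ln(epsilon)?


epsilon = 193820 + 5353*sqrt(1311)
= 387640.0000
R = ln(387640.0000)
= 12.8678

12.8678


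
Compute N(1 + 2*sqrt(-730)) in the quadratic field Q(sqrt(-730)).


N(a + b*sqrt(d)) = a^2 - d*b^2
= (1)^2 - (-730)*(2)^2
= 1 + 2920
= 2921

2921


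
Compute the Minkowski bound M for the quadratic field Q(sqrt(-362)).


d = -362, d mod 4 = 2, so disc(K) = 4d = -1448; |disc(K)| = 1448
Imaginary quadratic field, so n = 2, s = r2 = 1, r1 = 0
M = (n!/n^n) * (4/pi)^s * sqrt(|disc(K)|) = (2!/2^2) * (4/pi)^1 * sqrt(1448)
= 0.5 * 1.273240 * 38.052595
= 24.2250

24.2250


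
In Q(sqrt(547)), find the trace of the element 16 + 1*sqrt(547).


Tr(a + b*sqrt(d)) = (a + b*sqrt(d)) + (a - b*sqrt(d)) = 2a
= 2 * (16)
= 32

32


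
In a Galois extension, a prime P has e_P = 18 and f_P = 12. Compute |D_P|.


|D_P| = e * f
= 18 * 12
= 216

216


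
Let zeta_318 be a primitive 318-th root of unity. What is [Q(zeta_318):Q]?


The degree equals Euler's totient phi(318).
318 = 2 * 3 * 53
phi(318) = 104

104


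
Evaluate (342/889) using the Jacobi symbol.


Compute (342/889) via quadratic reciprocity:
  pull out 2: (2/889) = +1  (since 889 mod 8 = 1)
  reciprocity: (171/889) -> +(889/171)
  reduce: (34/171)
  pull out 2: (2/171) = -1  (since 171 mod 8 = 3)
  reciprocity: (17/171) -> +(171/17)
  reduce: (1/17)
  (1/17) = 1
Product of signs = -1

-1


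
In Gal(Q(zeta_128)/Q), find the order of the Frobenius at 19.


The Frobenius at p in Gal(Q(zeta_n)/Q) = (Z/nZ)* is the class of p, so its order is ord_128(19), the smallest k >= 1 with 19^k = 1 mod 128.
n = 128 = 2^7, phi(128) = 64; the order divides phi(n).
Divisors of 64: 1, 2, 4, 8, 16, 32, 64
Repeated squaring mod 128: 19^1 = 19, 19^2 = 105, 19^4 = 17, 19^8 = 33, 19^16 = 65, 19^32 = 1, 19^64 = 1
Test divisors in increasing order:
  k=1: 19^1 = 19 mod 128
  k=2: 19^2 = 105 mod 128
  k=4: 19^4 = 17 mod 128
  k=8: 19^8 = 33 mod 128
  k=16: 19^16 = 65 mod 128
  k=32: 19^32 = 1 mod 128  <- first divisor giving 1
Order = 32

32


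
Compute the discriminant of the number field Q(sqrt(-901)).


For K = Q(sqrt(d)) with d squarefree: disc(K) = d if d = 1 mod 4, and disc(K) = 4d if d = 2 or 3 mod 4.
Here d = -901, and d mod 4 = 3.
d = 3 mod 4, not 1 (O_K = Z[sqrt(d)]), so disc(K) = 4d = 4 * (-901) = -3604

-3604


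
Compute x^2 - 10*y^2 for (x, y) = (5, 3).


x^2 - d*y^2
= 5^2 - 10*3^2
= 25 - 90
= -65

-65


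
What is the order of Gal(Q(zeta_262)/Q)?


|Gal(Q(zeta_262)/Q)| = phi(262)
= 130

130


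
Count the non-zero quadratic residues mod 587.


For prime p, the number of non-zero quadratic residues is (p-1)/2.
= (587-1)/2
= 293

293


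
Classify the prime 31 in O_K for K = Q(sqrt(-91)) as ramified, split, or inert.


K = Q(sqrt(-91)). Since d mod 4 = 1, disc(K) = -91.
Check p | disc: -91 mod 31 = 2.
p does not divide disc. Compute Legendre symbol (d/p):
2^((31-1)/2) mod 31 = 1
(d/p) = 1, so p splits: (p) = P*P' with e=1, f=1, g=2.
Therefore p is split.

split


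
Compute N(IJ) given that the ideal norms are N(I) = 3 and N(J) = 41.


N(IJ) = N(I) * N(J)
= 3 * 41
= 123

123


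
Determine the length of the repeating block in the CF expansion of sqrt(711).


Run the CF algorithm for sqrt(711).
a_0 = floor(sqrt(711)) = 26; set m_0=0, q_0=1.
Recurrence: m' = q*a - m,  q' = (d - m'^2)/q,  a' = floor((a_0 + m')/q').
  step 1: m=26, q=35, a=1
  step 2: m=9, q=18, a=1
  step 3: m=9, q=35, a=1
  step 4: m=26, q=1, a=52
a_4 = 2*a_0 = 52, so the period closes here.
sqrt(711) = [26; 1, 1, 1, 52]
Period length = 4

4


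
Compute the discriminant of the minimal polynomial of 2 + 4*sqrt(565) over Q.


The element 2 + 4*sqrt(565) has minimal polynomial:
x^2 - 4*x - 9036
Discriminant = (-4)^2 - 4*(-9036)
= 16 + 36144
= 36160

36160


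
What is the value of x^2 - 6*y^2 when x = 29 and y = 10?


x^2 - d*y^2
= 29^2 - 6*10^2
= 841 - 600
= 241

241


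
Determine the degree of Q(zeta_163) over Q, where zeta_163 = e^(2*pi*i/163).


The degree equals Euler's totient phi(163).
163 = 163
phi(163) = 162

162


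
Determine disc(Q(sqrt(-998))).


For K = Q(sqrt(d)) with d squarefree: disc(K) = d if d = 1 mod 4, and disc(K) = 4d if d = 2 or 3 mod 4.
Here d = -998, and d mod 4 = 2.
d = 2 mod 4, not 1 (O_K = Z[sqrt(d)]), so disc(K) = 4d = 4 * (-998) = -3992

-3992


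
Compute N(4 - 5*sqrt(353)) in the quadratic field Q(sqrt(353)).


N(a + b*sqrt(d)) = a^2 - d*b^2
= (4)^2 - (353)*(-5)^2
= 16 - 8825
= -8809

-8809


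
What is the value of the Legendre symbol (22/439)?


p = 439 is prime, so compute (22/439) with the reciprocity algorithm (Jacobi-symbol steps: pull out 2s via (2/n), flip via reciprocity, reduce):
  pull out 2: (2/439) = +1  (since 439 mod 8 = 7)
  reciprocity: (11/439) -> -(439/11)
  reduce: (10/11)
  pull out 2: (2/11) = -1  (since 11 mod 8 = 3)
  reciprocity: (5/11) -> +(11/5)
  reduce: (1/5)
  (1/5) = 1
Product of signs = 1
(22/439) = 1

1


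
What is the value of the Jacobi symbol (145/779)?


Compute (145/779) via quadratic reciprocity:
  reciprocity: (145/779) -> +(779/145)
  reduce: (54/145)
  pull out 2: (2/145) = +1  (since 145 mod 8 = 1)
  reciprocity: (27/145) -> +(145/27)
  reduce: (10/27)
  pull out 2: (2/27) = -1  (since 27 mod 8 = 3)
  reciprocity: (5/27) -> +(27/5)
  reduce: (2/5)
  pull out 2: (2/5) = -1  (since 5 mod 8 = 5)
  (1/5) = 1
Product of signs = 1

1


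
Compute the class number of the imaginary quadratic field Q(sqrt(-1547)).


K = Q(sqrt(-1547)). d mod 4 = 1, so D = disc(K) = d = -1547
h(K) equals the number of primitive reduced positive-definite forms (a, b, c) = a*x^2 + b*x*y + c*y^2 with b^2 - 4ac = D,
where reduced means |b| <= a <= c, with b >= 0 whenever |b| = a or a = c, and primitive means gcd(a, b, c) = 1.
Reduced forces 3a^2 <= |D| = 1547, so 1 <= a <= 22; b must have the parity of D, and c = (b^2 - D)/(4a) must be an integer >= a.
Enumerate a = 1..22, b in [-a, a]:
  a=1: (1, 1, 387)  [1]
  a=2: none
  a=3: (3, -1, 129), (3, 1, 129)  [2]
  a=4..6: none
  a=7: (7, 7, 57)  [1]
  a=8: none
  a=9: (9, -1, 43), (9, 1, 43)  [2]
  a=10: none
  a=11: (11, -9, 37), (11, 9, 37)  [2]
  a=12: none
  a=13: (13, 13, 33)  [1]
  a=14..16: none
  a=17: (17, 17, 27)  [1]
  a=18: none
  a=19: (19, -7, 21), (19, 7, 21)  [2]
  a=20..22: none
Total reduced forms: 1 + 2 + 1 + 2 + 2 + 1 + 1 + 2 = 12
h = 12

12


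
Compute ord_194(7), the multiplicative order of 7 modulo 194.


We want ord_194(7), the smallest k >= 1 with 7^k = 1 mod 194.
n = 194 = 2 * 97, phi(194) = 96; the order divides phi(n).
Divisors of 96: 1, 2, 3, 4, 6, 8, 12, 16, 24, 32, 48, 96
Repeated squaring mod 194: 7^1 = 7, 7^2 = 49, 7^4 = 73, 7^8 = 91, 7^16 = 133, 7^32 = 35, 7^64 = 61
Test divisors in increasing order:
  k=1: 7^1 = 7 mod 194
  k=2: 7^2 = 49 mod 194
  k=3: 7^3 = 49 * 7 = 149 mod 194
  k=4: 7^4 = 73 mod 194
  k=6: 7^6 = 73 * 49 = 85 mod 194
  k=8: 7^8 = 91 mod 194
  k=12: 7^12 = 91 * 73 = 47 mod 194
  k=16: 7^16 = 133 mod 194
  k=24: 7^24 = 133 * 91 = 75 mod 194
  k=32: 7^32 = 35 mod 194
  k=48: 7^48 = 35 * 133 = 193 mod 194
  k=96: 7^96 = 61 * 35 = 1 mod 194  <- first divisor giving 1
Order = 96

96


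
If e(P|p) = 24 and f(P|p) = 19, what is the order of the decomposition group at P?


|D_P| = e * f
= 24 * 19
= 456

456


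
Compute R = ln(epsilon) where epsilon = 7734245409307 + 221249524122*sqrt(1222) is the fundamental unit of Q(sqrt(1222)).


epsilon = 7734245409307 + 221249524122*sqrt(1222)
= 1.5468e+13
R = ln(1.5468e+13)
= 30.3698

30.3698


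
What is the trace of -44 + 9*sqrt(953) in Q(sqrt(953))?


Tr(a + b*sqrt(d)) = (a + b*sqrt(d)) + (a - b*sqrt(d)) = 2a
= 2 * (-44)
= -88

-88


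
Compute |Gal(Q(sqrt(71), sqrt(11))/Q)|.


The 2 square roots of distinct primes are multiplicatively independent over Q,
so [K:Q] = 2^2 and Gal(K/Q) is isomorphic to (Z/2Z)^2.
|Gal| = 2^2 = 4

4


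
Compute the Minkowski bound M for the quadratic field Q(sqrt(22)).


d = 22, d mod 4 = 2, so disc(K) = 4d = 88; |disc(K)| = 88
Real quadratic field, so n = 2, s = r2 = 0, r1 = 2
M = (n!/n^n) * (4/pi)^s * sqrt(|disc(K)|) = (2!/2^2) * (4/pi)^0 * sqrt(88)
= 0.5 * 1.000000 * 9.380832
= 4.6904

4.6904


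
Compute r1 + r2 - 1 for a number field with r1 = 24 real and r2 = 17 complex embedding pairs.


By Dirichlet's unit theorem:
rank = r1 + r2 - 1
= 24 + 17 - 1
= 40

40


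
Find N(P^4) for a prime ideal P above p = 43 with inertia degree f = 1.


N(P^a) = p^(a*f)
= 43^(4*1)
= 43^4
= 3418801

3418801


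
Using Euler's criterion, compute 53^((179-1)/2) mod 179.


p = 179 is prime and the exponent is (p-1)/2 = 89, so by Euler's criterion 53^89 = (53/179) = +1 or -1 mod 179.
Compute by square-and-multiply:
  89 = 64 + 16 + 8 + 1 (binary 1011001)
  Repeated squaring mod 179: 53^1 = 53, 53^2 = 124, 53^4 = 161, 53^8 = 145, 53^16 = 82, 53^32 = 101, 53^64 = 177
  53^89 = 53^64 * 53^16 * 53^8 * 53^1 = 177 * 82 * 145 * 53 mod 179
    177 * 82 = 14514 = 15 mod 179
    15 * 145 = 2175 = 27 mod 179
    27 * 53 = 1431 = 178 mod 179
  53^89 = 178 mod 179
Result 178 = p - 1 = -1 mod 179: 53 is a quadratic non-residue mod 179. As a residue in [0, p-1] the value is 178.
53^89 mod 179 = 178

178


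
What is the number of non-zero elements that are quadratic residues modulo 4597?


For prime p, the number of non-zero quadratic residues is (p-1)/2.
= (4597-1)/2
= 2298

2298


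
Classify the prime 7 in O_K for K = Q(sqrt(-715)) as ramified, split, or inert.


K = Q(sqrt(-715)). Since d mod 4 = 1, disc(K) = -715.
Check p | disc: -715 mod 7 = 6.
p does not divide disc. Compute Legendre symbol (d/p):
6^((7-1)/2) mod 7 = -1
(d/p) = -1, so p is inert: (p) stays prime with e=1, f=2, g=1.
Therefore p is inert.

inert


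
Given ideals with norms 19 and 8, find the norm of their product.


N(IJ) = N(I) * N(J)
= 19 * 8
= 152

152


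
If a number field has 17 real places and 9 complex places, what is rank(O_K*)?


By Dirichlet's unit theorem:
rank = r1 + r2 - 1
= 17 + 9 - 1
= 25

25


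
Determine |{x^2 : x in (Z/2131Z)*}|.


For prime p, the number of non-zero quadratic residues is (p-1)/2.
= (2131-1)/2
= 1065

1065


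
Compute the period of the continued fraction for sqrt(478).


Run the CF algorithm for sqrt(478).
a_0 = floor(sqrt(478)) = 21; set m_0=0, q_0=1.
Recurrence: m' = q*a - m,  q' = (d - m'^2)/q,  a' = floor((a_0 + m')/q').
  step 1: m=21, q=37, a=1
  step 2: m=16, q=6, a=6
  step 3: m=20, q=13, a=3
  step 4: m=19, q=9, a=4
  step 5: m=17, q=21, a=1
  step 6: m=4, q=22, a=1
  step 7: m=18, q=7, a=5
  step 8: m=17, q=27, a=1
  step 9: m=10, q=14, a=2
  step 10: m=18, q=11, a=3
  step 11: m=15, q=23, a=1
  step 12: m=8, q=18, a=1
  step 13: m=10, q=21, a=1
  step 14: m=11, q=17, a=1
  step 15: m=6, q=26, a=1
  step 16: m=20, q=3, a=13
  step 17: m=19, q=39, a=1
  step 18: m=20, q=2, a=20
  step 19: m=20, q=39, a=1
  step 20: m=19, q=3, a=13
  step 21: m=20, q=26, a=1
  step 22: m=6, q=17, a=1
  step 23: m=11, q=21, a=1
  step 24: m=10, q=18, a=1
  step 25: m=8, q=23, a=1
  step 26: m=15, q=11, a=3
  step 27: m=18, q=14, a=2
  step 28: m=10, q=27, a=1
  step 29: m=17, q=7, a=5
  step 30: m=18, q=22, a=1
  step 31: m=4, q=21, a=1
  step 32: m=17, q=9, a=4
  step 33: m=19, q=13, a=3
  step 34: m=20, q=6, a=6
  step 35: m=16, q=37, a=1
  step 36: m=21, q=1, a=42
a_36 = 2*a_0 = 42, so the period closes here.
sqrt(478) = [21; 1, 6, 3, 4, 1, 1, 5, 1, 2, 3, 1, 1, 1, 1, 1, 13, 1, 20, 1, 13, 1, 1, 1, 1, 1, 3, 2, 1, 5, 1, 1, 4, 3, 6, 1, 42]
Period length = 36

36


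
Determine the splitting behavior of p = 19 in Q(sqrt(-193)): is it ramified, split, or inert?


K = Q(sqrt(-193)). Since d mod 4 = 3, disc(K) = -772.
Check p | disc: -772 mod 19 = 7.
p does not divide disc. Compute Legendre symbol (d/p):
16^((19-1)/2) mod 19 = 1
(d/p) = 1, so p splits: (p) = P*P' with e=1, f=1, g=2.
Therefore p is split.

split


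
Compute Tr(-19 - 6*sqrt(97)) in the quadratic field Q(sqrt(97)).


Tr(a + b*sqrt(d)) = (a + b*sqrt(d)) + (a - b*sqrt(d)) = 2a
= 2 * (-19)
= -38

-38


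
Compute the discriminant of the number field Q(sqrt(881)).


For K = Q(sqrt(d)) with d squarefree: disc(K) = d if d = 1 mod 4, and disc(K) = 4d if d = 2 or 3 mod 4.
Here d = 881, and d mod 4 = 1.
d = 1 mod 4 (O_K = Z[(1+sqrt(d))/2]), so disc(K) = d = 881

881


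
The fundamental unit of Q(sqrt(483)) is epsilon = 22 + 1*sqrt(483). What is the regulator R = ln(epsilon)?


epsilon = 22 + 1*sqrt(483)
= 43.9773
R = ln(43.9773)
= 3.7837

3.7837


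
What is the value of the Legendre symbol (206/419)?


p = 419 is prime, so compute (206/419) with the reciprocity algorithm (Jacobi-symbol steps: pull out 2s via (2/n), flip via reciprocity, reduce):
  pull out 2: (2/419) = -1  (since 419 mod 8 = 3)
  reciprocity: (103/419) -> -(419/103)
  reduce: (7/103)
  reciprocity: (7/103) -> -(103/7)
  reduce: (5/7)
  reciprocity: (5/7) -> +(7/5)
  reduce: (2/5)
  pull out 2: (2/5) = -1  (since 5 mod 8 = 5)
  (1/5) = 1
Product of signs = 1
(206/419) = 1

1


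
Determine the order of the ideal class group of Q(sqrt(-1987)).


K = Q(sqrt(-1987)). d mod 4 = 1, so D = disc(K) = d = -1987
h(K) equals the number of primitive reduced positive-definite forms (a, b, c) = a*x^2 + b*x*y + c*y^2 with b^2 - 4ac = D,
where reduced means |b| <= a <= c, with b >= 0 whenever |b| = a or a = c, and primitive means gcd(a, b, c) = 1.
Reduced forces 3a^2 <= |D| = 1987, so 1 <= a <= 25; b must have the parity of D, and c = (b^2 - D)/(4a) must be an integer >= a.
Enumerate a = 1..25, b in [-a, a]:
  a=1: (1, 1, 497)  [1]
  a=2..6: none
  a=7: (7, -1, 71), (7, 1, 71)  [2]
  a=8..10: none
  a=11: (11, -9, 47), (11, 9, 47)  [2]
  a=12..16: none
  a=17: (17, -11, 31), (17, 11, 31)  [2]
  a=18..25: none
Total reduced forms: 1 + 2 + 2 + 2 = 7
h = 7

7


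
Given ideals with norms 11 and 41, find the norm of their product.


N(IJ) = N(I) * N(J)
= 11 * 41
= 451

451


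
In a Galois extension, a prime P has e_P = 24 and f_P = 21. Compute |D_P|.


|D_P| = e * f
= 24 * 21
= 504

504


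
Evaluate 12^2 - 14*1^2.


x^2 - d*y^2
= 12^2 - 14*1^2
= 144 - 14
= 130

130


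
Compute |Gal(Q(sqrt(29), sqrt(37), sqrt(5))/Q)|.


The 3 square roots of distinct primes are multiplicatively independent over Q,
so [K:Q] = 2^3 and Gal(K/Q) is isomorphic to (Z/2Z)^3.
|Gal| = 2^3 = 8

8


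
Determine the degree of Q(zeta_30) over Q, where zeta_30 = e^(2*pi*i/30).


The degree equals Euler's totient phi(30).
30 = 2 * 3 * 5
phi(30) = 8

8


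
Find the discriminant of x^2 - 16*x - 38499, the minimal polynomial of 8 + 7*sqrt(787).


The element 8 + 7*sqrt(787) has minimal polynomial:
x^2 - 16*x - 38499
Discriminant = (-16)^2 - 4*(-38499)
= 256 + 153996
= 154252

154252


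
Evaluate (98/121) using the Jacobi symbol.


Compute (98/121) via quadratic reciprocity:
  pull out 2: (2/121) = +1  (since 121 mod 8 = 1)
  reciprocity: (49/121) -> +(121/49)
  reduce: (23/49)
  reciprocity: (23/49) -> +(49/23)
  reduce: (3/23)
  reciprocity: (3/23) -> -(23/3)
  reduce: (2/3)
  pull out 2: (2/3) = -1  (since 3 mod 8 = 3)
  (1/3) = 1
Product of signs = 1

1


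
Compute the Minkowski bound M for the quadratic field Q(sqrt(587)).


d = 587, d mod 4 = 3, so disc(K) = 4d = 2348; |disc(K)| = 2348
Real quadratic field, so n = 2, s = r2 = 0, r1 = 2
M = (n!/n^n) * (4/pi)^s * sqrt(|disc(K)|) = (2!/2^2) * (4/pi)^0 * sqrt(2348)
= 0.5 * 1.000000 * 48.456166
= 24.2281

24.2281


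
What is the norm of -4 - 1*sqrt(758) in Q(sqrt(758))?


N(a + b*sqrt(d)) = a^2 - d*b^2
= (-4)^2 - (758)*(-1)^2
= 16 - 758
= -742

-742


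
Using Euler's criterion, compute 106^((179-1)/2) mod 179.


p = 179 is prime and the exponent is (p-1)/2 = 89, so by Euler's criterion 106^89 = (106/179) = +1 or -1 mod 179.
Compute by square-and-multiply:
  89 = 64 + 16 + 8 + 1 (binary 1011001)
  Repeated squaring mod 179: 106^1 = 106, 106^2 = 138, 106^4 = 70, 106^8 = 67, 106^16 = 14, 106^32 = 17, 106^64 = 110
  106^89 = 106^64 * 106^16 * 106^8 * 106^1 = 110 * 14 * 67 * 106 mod 179
    110 * 14 = 1540 = 108 mod 179
    108 * 67 = 7236 = 76 mod 179
    76 * 106 = 8056 = 1 mod 179
  106^89 = 1 mod 179
Result 1: 106 is a quadratic residue mod 179.
106^89 mod 179 = 1

1


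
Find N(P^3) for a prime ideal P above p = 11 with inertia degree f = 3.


N(P^a) = p^(a*f)
= 11^(3*3)
= 11^9
= 2357947691

2357947691


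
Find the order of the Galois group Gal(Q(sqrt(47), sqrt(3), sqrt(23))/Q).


The 3 square roots of distinct primes are multiplicatively independent over Q,
so [K:Q] = 2^3 and Gal(K/Q) is isomorphic to (Z/2Z)^3.
|Gal| = 2^3 = 8

8


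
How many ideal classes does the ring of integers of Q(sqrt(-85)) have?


K = Q(sqrt(-85)). d mod 4 = 3, so D = disc(K) = 4d = -340
h(K) equals the number of primitive reduced positive-definite forms (a, b, c) = a*x^2 + b*x*y + c*y^2 with b^2 - 4ac = D,
where reduced means |b| <= a <= c, with b >= 0 whenever |b| = a or a = c, and primitive means gcd(a, b, c) = 1.
Reduced forces 3a^2 <= |D| = 340, so 1 <= a <= 10; b must have the parity of D, and c = (b^2 - D)/(4a) must be an integer >= a.
Enumerate a = 1..10, b in [-a, a]:
  a=1: (1, 0, 85)  [1]
  a=2: (2, 2, 43)  [1]
  a=3..4: none
  a=5: (5, 0, 17)  [1]
  a=6..9: none
  a=10: (10, 10, 11)  [1]
Total reduced forms: 1 + 1 + 1 + 1 = 4
h = 4

4


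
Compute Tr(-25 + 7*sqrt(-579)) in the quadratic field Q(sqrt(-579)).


Tr(a + b*sqrt(d)) = (a + b*sqrt(d)) + (a - b*sqrt(d)) = 2a
= 2 * (-25)
= -50

-50


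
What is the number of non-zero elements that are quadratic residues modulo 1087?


For prime p, the number of non-zero quadratic residues is (p-1)/2.
= (1087-1)/2
= 543

543


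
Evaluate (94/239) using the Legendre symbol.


p = 239 is prime, so compute (94/239) with the reciprocity algorithm (Jacobi-symbol steps: pull out 2s via (2/n), flip via reciprocity, reduce):
  pull out 2: (2/239) = +1  (since 239 mod 8 = 7)
  reciprocity: (47/239) -> -(239/47)
  reduce: (4/47)
  pull out 2: (2/47) = +1  (since 47 mod 8 = 7)
  pull out 2: (2/47) = +1  (since 47 mod 8 = 7)
  (1/47) = 1
Product of signs = -1
(94/239) = -1

-1


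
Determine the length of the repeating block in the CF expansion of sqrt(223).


Run the CF algorithm for sqrt(223).
a_0 = floor(sqrt(223)) = 14; set m_0=0, q_0=1.
Recurrence: m' = q*a - m,  q' = (d - m'^2)/q,  a' = floor((a_0 + m')/q').
  step 1: m=14, q=27, a=1
  step 2: m=13, q=2, a=13
  step 3: m=13, q=27, a=1
  step 4: m=14, q=1, a=28
a_4 = 2*a_0 = 28, so the period closes here.
sqrt(223) = [14; 1, 13, 1, 28]
Period length = 4

4


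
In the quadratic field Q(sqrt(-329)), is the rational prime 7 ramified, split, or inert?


K = Q(sqrt(-329)). Since d mod 4 = 3, disc(K) = -1316.
Check p | disc: -1316 mod 7 = 0.
p divides disc, so p ramifies: (p) = P^2 with e=2, f=1, g=1.
Therefore p is ramified.

ramified


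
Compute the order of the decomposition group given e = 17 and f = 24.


|D_P| = e * f
= 17 * 24
= 408

408


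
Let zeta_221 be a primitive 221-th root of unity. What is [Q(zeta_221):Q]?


The degree equals Euler's totient phi(221).
221 = 13 * 17
phi(221) = 192

192


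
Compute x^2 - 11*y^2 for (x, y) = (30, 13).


x^2 - d*y^2
= 30^2 - 11*13^2
= 900 - 1859
= -959

-959


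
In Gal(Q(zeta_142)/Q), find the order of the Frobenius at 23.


The Frobenius at p in Gal(Q(zeta_n)/Q) = (Z/nZ)* is the class of p, so its order is ord_142(23), the smallest k >= 1 with 23^k = 1 mod 142.
n = 142 = 2 * 71, phi(142) = 70; the order divides phi(n).
Divisors of 70: 1, 2, 5, 7, 10, 14, 35, 70
Repeated squaring mod 142: 23^1 = 23, 23^2 = 103, 23^4 = 101, 23^8 = 119, 23^16 = 103, 23^32 = 101, 23^64 = 119
Test divisors in increasing order:
  k=1: 23^1 = 23 mod 142
  k=2: 23^2 = 103 mod 142
  k=5: 23^5 = 101 * 23 = 51 mod 142
  k=7: 23^7 = 101 * 103 * 23 = 141 mod 142
  k=10: 23^10 = 119 * 103 = 45 mod 142
  k=14: 23^14 = 119 * 101 * 103 = 1 mod 142  <- first divisor giving 1
Order = 14

14


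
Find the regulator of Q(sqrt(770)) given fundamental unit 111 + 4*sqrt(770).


epsilon = 111 + 4*sqrt(770)
= 221.9955
R = ln(221.9955)
= 5.4027

5.4027


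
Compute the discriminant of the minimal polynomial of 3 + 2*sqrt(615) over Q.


The element 3 + 2*sqrt(615) has minimal polynomial:
x^2 - 6*x - 2451
Discriminant = (-6)^2 - 4*(-2451)
= 36 + 9804
= 9840

9840


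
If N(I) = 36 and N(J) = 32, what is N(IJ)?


N(IJ) = N(I) * N(J)
= 36 * 32
= 1152

1152


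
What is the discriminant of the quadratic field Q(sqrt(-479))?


For K = Q(sqrt(d)) with d squarefree: disc(K) = d if d = 1 mod 4, and disc(K) = 4d if d = 2 or 3 mod 4.
Here d = -479, and d mod 4 = 1.
d = 1 mod 4 (O_K = Z[(1+sqrt(d))/2]), so disc(K) = d = -479

-479


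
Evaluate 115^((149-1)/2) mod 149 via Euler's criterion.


p = 149 is prime and the exponent is (p-1)/2 = 74, so by Euler's criterion 115^74 = (115/149) = +1 or -1 mod 149.
Compute by square-and-multiply:
  74 = 64 + 8 + 2 (binary 1001010)
  Repeated squaring mod 149: 115^1 = 115, 115^2 = 113, 115^4 = 104, 115^8 = 88, 115^16 = 145, 115^32 = 16, 115^64 = 107
  115^74 = 115^64 * 115^8 * 115^2 = 107 * 88 * 113 mod 149
    107 * 88 = 9416 = 29 mod 149
    29 * 113 = 3277 = 148 mod 149
  115^74 = 148 mod 149
Result 148 = p - 1 = -1 mod 149: 115 is a quadratic non-residue mod 149. As a residue in [0, p-1] the value is 148.
115^74 mod 149 = 148

148


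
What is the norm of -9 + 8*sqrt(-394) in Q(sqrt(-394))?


N(a + b*sqrt(d)) = a^2 - d*b^2
= (-9)^2 - (-394)*(8)^2
= 81 + 25216
= 25297

25297


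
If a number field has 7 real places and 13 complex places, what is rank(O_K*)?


By Dirichlet's unit theorem:
rank = r1 + r2 - 1
= 7 + 13 - 1
= 19

19


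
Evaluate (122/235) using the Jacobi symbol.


Compute (122/235) via quadratic reciprocity:
  pull out 2: (2/235) = -1  (since 235 mod 8 = 3)
  reciprocity: (61/235) -> +(235/61)
  reduce: (52/61)
  pull out 2: (2/61) = -1  (since 61 mod 8 = 5)
  pull out 2: (2/61) = -1  (since 61 mod 8 = 5)
  reciprocity: (13/61) -> +(61/13)
  reduce: (9/13)
  reciprocity: (9/13) -> +(13/9)
  reduce: (4/9)
  pull out 2: (2/9) = +1  (since 9 mod 8 = 1)
  pull out 2: (2/9) = +1  (since 9 mod 8 = 1)
  (1/9) = 1
Product of signs = -1

-1


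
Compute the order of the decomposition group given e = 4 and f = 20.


|D_P| = e * f
= 4 * 20
= 80

80


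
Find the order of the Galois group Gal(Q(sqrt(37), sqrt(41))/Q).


The 2 square roots of distinct primes are multiplicatively independent over Q,
so [K:Q] = 2^2 and Gal(K/Q) is isomorphic to (Z/2Z)^2.
|Gal| = 2^2 = 4

4


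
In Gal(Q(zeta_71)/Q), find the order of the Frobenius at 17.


The Frobenius at p in Gal(Q(zeta_n)/Q) = (Z/nZ)* is the class of p, so its order is ord_71(17), the smallest k >= 1 with 17^k = 1 mod 71.
n = 71 = 71, phi(71) = 70; the order divides phi(n).
Divisors of 70: 1, 2, 5, 7, 10, 14, 35, 70
Repeated squaring mod 71: 17^1 = 17, 17^2 = 5, 17^4 = 25, 17^8 = 57, 17^16 = 54, 17^32 = 5, 17^64 = 25
Test divisors in increasing order:
  k=1: 17^1 = 17 mod 71
  k=2: 17^2 = 5 mod 71
  k=5: 17^5 = 25 * 17 = 70 mod 71
  k=7: 17^7 = 25 * 5 * 17 = 66 mod 71
  k=10: 17^10 = 57 * 5 = 1 mod 71  <- first divisor giving 1
Order = 10

10


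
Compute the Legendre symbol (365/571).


p = 571 is prime, so compute (365/571) with the reciprocity algorithm (Jacobi-symbol steps: pull out 2s via (2/n), flip via reciprocity, reduce):
  reciprocity: (365/571) -> +(571/365)
  reduce: (206/365)
  pull out 2: (2/365) = -1  (since 365 mod 8 = 5)
  reciprocity: (103/365) -> +(365/103)
  reduce: (56/103)
  pull out 2: (2/103) = +1  (since 103 mod 8 = 7)
  pull out 2: (2/103) = +1  (since 103 mod 8 = 7)
  pull out 2: (2/103) = +1  (since 103 mod 8 = 7)
  reciprocity: (7/103) -> -(103/7)
  reduce: (5/7)
  reciprocity: (5/7) -> +(7/5)
  reduce: (2/5)
  pull out 2: (2/5) = -1  (since 5 mod 8 = 5)
  (1/5) = 1
Product of signs = -1
(365/571) = -1

-1


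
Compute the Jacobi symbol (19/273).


Compute (19/273) via quadratic reciprocity:
  reciprocity: (19/273) -> +(273/19)
  reduce: (7/19)
  reciprocity: (7/19) -> -(19/7)
  reduce: (5/7)
  reciprocity: (5/7) -> +(7/5)
  reduce: (2/5)
  pull out 2: (2/5) = -1  (since 5 mod 8 = 5)
  (1/5) = 1
Product of signs = 1

1


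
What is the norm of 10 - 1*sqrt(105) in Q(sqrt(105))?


N(a + b*sqrt(d)) = a^2 - d*b^2
= (10)^2 - (105)*(-1)^2
= 100 - 105
= -5

-5


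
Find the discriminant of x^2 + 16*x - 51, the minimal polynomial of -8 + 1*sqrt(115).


The element -8 + 1*sqrt(115) has minimal polynomial:
x^2 + 16*x - 51
Discriminant = (16)^2 - 4*(-51)
= 256 + 204
= 460

460


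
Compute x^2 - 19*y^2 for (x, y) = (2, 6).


x^2 - d*y^2
= 2^2 - 19*6^2
= 4 - 684
= -680

-680


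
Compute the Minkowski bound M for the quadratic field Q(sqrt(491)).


d = 491, d mod 4 = 3, so disc(K) = 4d = 1964; |disc(K)| = 1964
Real quadratic field, so n = 2, s = r2 = 0, r1 = 2
M = (n!/n^n) * (4/pi)^s * sqrt(|disc(K)|) = (2!/2^2) * (4/pi)^0 * sqrt(1964)
= 0.5 * 1.000000 * 44.317040
= 22.1585

22.1585


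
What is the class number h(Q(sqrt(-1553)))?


K = Q(sqrt(-1553)). d mod 4 = 3, so D = disc(K) = 4d = -6212
h(K) equals the number of primitive reduced positive-definite forms (a, b, c) = a*x^2 + b*x*y + c*y^2 with b^2 - 4ac = D,
where reduced means |b| <= a <= c, with b >= 0 whenever |b| = a or a = c, and primitive means gcd(a, b, c) = 1.
Reduced forces 3a^2 <= |D| = 6212, so 1 <= a <= 45; b must have the parity of D, and c = (b^2 - D)/(4a) must be an integer >= a.
Enumerate a = 1..45, b in [-a, a]:
  a=1: (1, 0, 1553)  [1]
  a=2: (2, 2, 777)  [1]
  a=3: (3, -2, 518), (3, 2, 518)  [2]
  a=4..5: none
  a=6: (6, -2, 259), (6, 2, 259)  [2]
  a=7: (7, -2, 222), (7, 2, 222)  [2]
  a=8: none
  a=9: (9, -4, 173), (9, 4, 173)  [2]
  a=10: none
  a=11: (11, -6, 142), (11, 6, 142)  [2]
  a=12..13: none
  a=14: (14, -2, 111), (14, 2, 111)  [2]
  a=15..17: none
  a=18: (18, -14, 89), (18, 14, 89)  [2]
  a=19: (19, -18, 86), (19, 18, 86)  [2]
  a=20: none
  a=21: (21, -16, 77), (21, -2, 74), (21, 2, 74), (21, 16, 77)  [4]
  a=22: (22, -6, 71), (22, 6, 71)  [2]
  a=23..26: none
  a=27: (27, -22, 62), (27, 22, 62)  [2]
  a=28: none
  a=29: (29, -20, 57), (29, 20, 57)  [2]
  a=30: none
  a=31: (31, -22, 54), (31, 22, 54)  [2]
  a=32: none
  a=33: (33, -28, 53), (33, -16, 49), (33, 16, 49), (33, 28, 53)  [4]
  a=34..36: none
  a=37: (37, -2, 42), (37, 2, 42)  [2]
  a=38: (38, -18, 43), (38, 18, 43)  [2]
  a=39..40: none
  a=41: (41, -26, 42), (41, 26, 42)  [2]
  a=42..45: none
Total reduced forms: 1 + 1 + 2 + 2 + 2 + 2 + 2 + 2 + 2 + 2 + 4 + 2 + 2 + 2 + 2 + 4 + 2 + 2 + 2 = 40
h = 40

40


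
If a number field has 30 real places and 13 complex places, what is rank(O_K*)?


By Dirichlet's unit theorem:
rank = r1 + r2 - 1
= 30 + 13 - 1
= 42

42


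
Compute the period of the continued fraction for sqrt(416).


Run the CF algorithm for sqrt(416).
a_0 = floor(sqrt(416)) = 20; set m_0=0, q_0=1.
Recurrence: m' = q*a - m,  q' = (d - m'^2)/q,  a' = floor((a_0 + m')/q').
  step 1: m=20, q=16, a=2
  step 2: m=12, q=17, a=1
  step 3: m=5, q=23, a=1
  step 4: m=18, q=4, a=9
  step 5: m=18, q=23, a=1
  step 6: m=5, q=17, a=1
  step 7: m=12, q=16, a=2
  step 8: m=20, q=1, a=40
a_8 = 2*a_0 = 40, so the period closes here.
sqrt(416) = [20; 2, 1, 1, 9, 1, 1, 2, 40]
Period length = 8

8


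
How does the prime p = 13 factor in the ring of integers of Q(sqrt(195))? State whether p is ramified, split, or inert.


K = Q(sqrt(195)). Since d mod 4 = 3, disc(K) = 780.
Check p | disc: 780 mod 13 = 0.
p divides disc, so p ramifies: (p) = P^2 with e=2, f=1, g=1.
Therefore p is ramified.

ramified


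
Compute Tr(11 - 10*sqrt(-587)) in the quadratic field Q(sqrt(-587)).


Tr(a + b*sqrt(d)) = (a + b*sqrt(d)) + (a - b*sqrt(d)) = 2a
= 2 * (11)
= 22

22


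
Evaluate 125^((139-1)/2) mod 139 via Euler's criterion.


p = 139 is prime and the exponent is (p-1)/2 = 69, so by Euler's criterion 125^69 = (125/139) = +1 or -1 mod 139.
Compute by square-and-multiply:
  69 = 64 + 4 + 1 (binary 1000101)
  Repeated squaring mod 139: 125^1 = 125, 125^2 = 57, 125^4 = 52, 125^8 = 63, 125^16 = 77, 125^32 = 91, 125^64 = 80
  125^69 = 125^64 * 125^4 * 125^1 = 80 * 52 * 125 mod 139
    80 * 52 = 4160 = 129 mod 139
    129 * 125 = 16125 = 1 mod 139
  125^69 = 1 mod 139
Result 1: 125 is a quadratic residue mod 139.
125^69 mod 139 = 1

1


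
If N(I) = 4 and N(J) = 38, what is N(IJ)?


N(IJ) = N(I) * N(J)
= 4 * 38
= 152

152


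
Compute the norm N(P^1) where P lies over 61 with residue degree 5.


N(P^a) = p^(a*f)
= 61^(1*5)
= 61^5
= 844596301

844596301


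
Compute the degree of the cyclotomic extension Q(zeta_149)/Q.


The degree equals Euler's totient phi(149).
149 = 149
phi(149) = 148

148


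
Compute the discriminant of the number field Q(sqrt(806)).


For K = Q(sqrt(d)) with d squarefree: disc(K) = d if d = 1 mod 4, and disc(K) = 4d if d = 2 or 3 mod 4.
Here d = 806, and d mod 4 = 2.
d = 2 mod 4, not 1 (O_K = Z[sqrt(d)]), so disc(K) = 4d = 4 * (806) = 3224

3224


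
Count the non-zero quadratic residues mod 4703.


For prime p, the number of non-zero quadratic residues is (p-1)/2.
= (4703-1)/2
= 2351

2351


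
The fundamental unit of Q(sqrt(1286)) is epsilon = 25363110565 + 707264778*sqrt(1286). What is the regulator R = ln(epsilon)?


epsilon = 25363110565 + 707264778*sqrt(1286)
= 5.0726e+10
R = ln(5.0726e+10)
= 24.6497

24.6497


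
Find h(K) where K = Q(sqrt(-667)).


K = Q(sqrt(-667)). d mod 4 = 1, so D = disc(K) = d = -667
h(K) equals the number of primitive reduced positive-definite forms (a, b, c) = a*x^2 + b*x*y + c*y^2 with b^2 - 4ac = D,
where reduced means |b| <= a <= c, with b >= 0 whenever |b| = a or a = c, and primitive means gcd(a, b, c) = 1.
Reduced forces 3a^2 <= |D| = 667, so 1 <= a <= 14; b must have the parity of D, and c = (b^2 - D)/(4a) must be an integer >= a.
Enumerate a = 1..14, b in [-a, a]:
  a=1: (1, 1, 167)  [1]
  a=2..10: none
  a=11: (11, -9, 17), (11, 9, 17)  [2]
  a=12: none
  a=13: (13, 3, 13)  [1]
  a=14: none
Total reduced forms: 1 + 2 + 1 = 4
h = 4

4


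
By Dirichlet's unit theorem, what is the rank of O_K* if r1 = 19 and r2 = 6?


By Dirichlet's unit theorem:
rank = r1 + r2 - 1
= 19 + 6 - 1
= 24

24


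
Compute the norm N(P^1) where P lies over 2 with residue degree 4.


N(P^a) = p^(a*f)
= 2^(1*4)
= 2^4
= 16

16


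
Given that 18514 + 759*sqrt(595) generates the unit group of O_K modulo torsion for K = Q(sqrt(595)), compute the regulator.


epsilon = 18514 + 759*sqrt(595)
= 37028.0000
R = ln(37028.0000)
= 10.5194

10.5194


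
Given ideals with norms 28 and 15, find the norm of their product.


N(IJ) = N(I) * N(J)
= 28 * 15
= 420

420


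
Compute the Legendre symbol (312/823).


p = 823 is prime, so compute (312/823) with the reciprocity algorithm (Jacobi-symbol steps: pull out 2s via (2/n), flip via reciprocity, reduce):
  pull out 2: (2/823) = +1  (since 823 mod 8 = 7)
  pull out 2: (2/823) = +1  (since 823 mod 8 = 7)
  pull out 2: (2/823) = +1  (since 823 mod 8 = 7)
  reciprocity: (39/823) -> -(823/39)
  reduce: (4/39)
  pull out 2: (2/39) = +1  (since 39 mod 8 = 7)
  pull out 2: (2/39) = +1  (since 39 mod 8 = 7)
  (1/39) = 1
Product of signs = -1
(312/823) = -1

-1


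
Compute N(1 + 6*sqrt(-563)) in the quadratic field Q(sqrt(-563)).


N(a + b*sqrt(d)) = a^2 - d*b^2
= (1)^2 - (-563)*(6)^2
= 1 + 20268
= 20269

20269


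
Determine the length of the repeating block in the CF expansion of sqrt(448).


Run the CF algorithm for sqrt(448).
a_0 = floor(sqrt(448)) = 21; set m_0=0, q_0=1.
Recurrence: m' = q*a - m,  q' = (d - m'^2)/q,  a' = floor((a_0 + m')/q').
  step 1: m=21, q=7, a=6
  step 2: m=21, q=1, a=42
a_2 = 2*a_0 = 42, so the period closes here.
sqrt(448) = [21; 6, 42]
Period length = 2

2


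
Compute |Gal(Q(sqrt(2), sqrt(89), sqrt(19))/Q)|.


The 3 square roots of distinct primes are multiplicatively independent over Q,
so [K:Q] = 2^3 and Gal(K/Q) is isomorphic to (Z/2Z)^3.
|Gal| = 2^3 = 8

8


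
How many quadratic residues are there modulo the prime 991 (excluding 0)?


For prime p, the number of non-zero quadratic residues is (p-1)/2.
= (991-1)/2
= 495

495


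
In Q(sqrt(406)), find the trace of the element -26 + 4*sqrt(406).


Tr(a + b*sqrt(d)) = (a + b*sqrt(d)) + (a - b*sqrt(d)) = 2a
= 2 * (-26)
= -52

-52


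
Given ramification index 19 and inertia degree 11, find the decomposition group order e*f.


|D_P| = e * f
= 19 * 11
= 209

209


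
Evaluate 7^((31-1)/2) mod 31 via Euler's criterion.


p = 31 is prime and the exponent is (p-1)/2 = 15, so by Euler's criterion 7^15 = (7/31) = +1 or -1 mod 31.
Compute by square-and-multiply:
  15 = 8 + 4 + 2 + 1 (binary 1111)
  Repeated squaring mod 31: 7^1 = 7, 7^2 = 18, 7^4 = 14, 7^8 = 10
  7^15 = 7^8 * 7^4 * 7^2 * 7^1 = 10 * 14 * 18 * 7 mod 31
    10 * 14 = 140 = 16 mod 31
    16 * 18 = 288 = 9 mod 31
    9 * 7 = 63 = 1 mod 31
  7^15 = 1 mod 31
Result 1: 7 is a quadratic residue mod 31.
7^15 mod 31 = 1

1


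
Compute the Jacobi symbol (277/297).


Compute (277/297) via quadratic reciprocity:
  reciprocity: (277/297) -> +(297/277)
  reduce: (20/277)
  pull out 2: (2/277) = -1  (since 277 mod 8 = 5)
  pull out 2: (2/277) = -1  (since 277 mod 8 = 5)
  reciprocity: (5/277) -> +(277/5)
  reduce: (2/5)
  pull out 2: (2/5) = -1  (since 5 mod 8 = 5)
  (1/5) = 1
Product of signs = -1

-1


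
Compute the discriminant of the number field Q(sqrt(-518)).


For K = Q(sqrt(d)) with d squarefree: disc(K) = d if d = 1 mod 4, and disc(K) = 4d if d = 2 or 3 mod 4.
Here d = -518, and d mod 4 = 2.
d = 2 mod 4, not 1 (O_K = Z[sqrt(d)]), so disc(K) = 4d = 4 * (-518) = -2072

-2072


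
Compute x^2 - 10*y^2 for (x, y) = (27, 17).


x^2 - d*y^2
= 27^2 - 10*17^2
= 729 - 2890
= -2161

-2161


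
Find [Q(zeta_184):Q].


The degree equals Euler's totient phi(184).
184 = 2^3 * 23
phi(184) = 88

88


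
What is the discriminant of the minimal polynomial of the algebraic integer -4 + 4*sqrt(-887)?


The element -4 + 4*sqrt(-887) has minimal polynomial:
x^2 + 8*x + 14208
Discriminant = (8)^2 - 4*(14208)
= 64 - 56832
= -56768

-56768


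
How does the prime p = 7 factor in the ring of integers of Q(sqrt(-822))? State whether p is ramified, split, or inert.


K = Q(sqrt(-822)). Since d mod 4 = 2, disc(K) = -3288.
Check p | disc: -3288 mod 7 = 2.
p does not divide disc. Compute Legendre symbol (d/p):
4^((7-1)/2) mod 7 = 1
(d/p) = 1, so p splits: (p) = P*P' with e=1, f=1, g=2.
Therefore p is split.

split


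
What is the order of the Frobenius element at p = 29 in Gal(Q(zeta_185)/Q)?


The Frobenius at p in Gal(Q(zeta_n)/Q) = (Z/nZ)* is the class of p, so its order is ord_185(29), the smallest k >= 1 with 29^k = 1 mod 185.
n = 185 = 5 * 37, phi(185) = 144; the order divides phi(n).
Divisors of 144: 1, 2, 3, 4, 6, 8, 9, 12, 16, 18, 24, 36, 48, 72, 144
Repeated squaring mod 185: 29^1 = 29, 29^2 = 101, 29^4 = 26, 29^8 = 121, 29^16 = 26, 29^32 = 121, 29^64 = 26, 29^128 = 121
Test divisors in increasing order:
  k=1: 29^1 = 29 mod 185
  k=2: 29^2 = 101 mod 185
  k=3: 29^3 = 101 * 29 = 154 mod 185
  k=4: 29^4 = 26 mod 185
  k=6: 29^6 = 26 * 101 = 36 mod 185
  k=8: 29^8 = 121 mod 185
  k=9: 29^9 = 121 * 29 = 179 mod 185
  k=12: 29^12 = 121 * 26 = 1 mod 185  <- first divisor giving 1
Order = 12

12


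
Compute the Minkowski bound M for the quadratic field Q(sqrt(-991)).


d = -991, d mod 4 = 1, so disc(K) = d = -991; |disc(K)| = 991
Imaginary quadratic field, so n = 2, s = r2 = 1, r1 = 0
M = (n!/n^n) * (4/pi)^s * sqrt(|disc(K)|) = (2!/2^2) * (4/pi)^1 * sqrt(991)
= 0.5 * 1.273240 * 31.480152
= 20.0409

20.0409


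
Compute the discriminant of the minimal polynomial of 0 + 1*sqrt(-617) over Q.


The element 0 + 1*sqrt(-617) has minimal polynomial:
x^2 + 0*x + 617
Discriminant = (0)^2 - 4*(617)
= 0 - 2468
= -2468

-2468


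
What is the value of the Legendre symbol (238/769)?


p = 769 is prime, so compute (238/769) with the reciprocity algorithm (Jacobi-symbol steps: pull out 2s via (2/n), flip via reciprocity, reduce):
  pull out 2: (2/769) = +1  (since 769 mod 8 = 1)
  reciprocity: (119/769) -> +(769/119)
  reduce: (55/119)
  reciprocity: (55/119) -> -(119/55)
  reduce: (9/55)
  reciprocity: (9/55) -> +(55/9)
  reduce: (1/9)
  (1/9) = 1
Product of signs = -1
(238/769) = -1

-1


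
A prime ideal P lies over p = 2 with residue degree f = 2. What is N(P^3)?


N(P^a) = p^(a*f)
= 2^(3*2)
= 2^6
= 64

64


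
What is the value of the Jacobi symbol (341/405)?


Compute (341/405) via quadratic reciprocity:
  reciprocity: (341/405) -> +(405/341)
  reduce: (64/341)
  pull out 2: (2/341) = -1  (since 341 mod 8 = 5)
  pull out 2: (2/341) = -1  (since 341 mod 8 = 5)
  pull out 2: (2/341) = -1  (since 341 mod 8 = 5)
  pull out 2: (2/341) = -1  (since 341 mod 8 = 5)
  pull out 2: (2/341) = -1  (since 341 mod 8 = 5)
  pull out 2: (2/341) = -1  (since 341 mod 8 = 5)
  (1/341) = 1
Product of signs = 1

1


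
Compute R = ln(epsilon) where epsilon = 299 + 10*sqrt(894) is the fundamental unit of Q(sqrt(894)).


epsilon = 299 + 10*sqrt(894)
= 597.9983
R = ln(597.9983)
= 6.3936

6.3936


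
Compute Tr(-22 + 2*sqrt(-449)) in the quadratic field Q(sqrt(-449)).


Tr(a + b*sqrt(d)) = (a + b*sqrt(d)) + (a - b*sqrt(d)) = 2a
= 2 * (-22)
= -44

-44


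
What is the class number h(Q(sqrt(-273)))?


K = Q(sqrt(-273)). d mod 4 = 3, so D = disc(K) = 4d = -1092
h(K) equals the number of primitive reduced positive-definite forms (a, b, c) = a*x^2 + b*x*y + c*y^2 with b^2 - 4ac = D,
where reduced means |b| <= a <= c, with b >= 0 whenever |b| = a or a = c, and primitive means gcd(a, b, c) = 1.
Reduced forces 3a^2 <= |D| = 1092, so 1 <= a <= 19; b must have the parity of D, and c = (b^2 - D)/(4a) must be an integer >= a.
Enumerate a = 1..19, b in [-a, a]:
  a=1: (1, 0, 273)  [1]
  a=2: (2, 2, 137)  [1]
  a=3: (3, 0, 91)  [1]
  a=4..5: none
  a=6: (6, 6, 47)  [1]
  a=7: (7, 0, 39)  [1]
  a=8..12: none
  a=13: (13, 0, 21)  [1]
  a=14: (14, 14, 23)  [1]
  a=15..16: none
  a=17: (17, 8, 17)  [1]
  a=18..19: none
Total reduced forms: 1 + 1 + 1 + 1 + 1 + 1 + 1 + 1 = 8
h = 8

8


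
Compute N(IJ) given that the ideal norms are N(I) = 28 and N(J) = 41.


N(IJ) = N(I) * N(J)
= 28 * 41
= 1148

1148


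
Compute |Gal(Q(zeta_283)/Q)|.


|Gal(Q(zeta_283)/Q)| = phi(283)
= 282

282


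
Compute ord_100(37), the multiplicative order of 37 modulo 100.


We want ord_100(37), the smallest k >= 1 with 37^k = 1 mod 100.
n = 100 = 2^2 * 5^2, phi(100) = 40; the order divides phi(n).
Divisors of 40: 1, 2, 4, 5, 8, 10, 20, 40
Repeated squaring mod 100: 37^1 = 37, 37^2 = 69, 37^4 = 61, 37^8 = 21, 37^16 = 41, 37^32 = 81
Test divisors in increasing order:
  k=1: 37^1 = 37 mod 100
  k=2: 37^2 = 69 mod 100
  k=4: 37^4 = 61 mod 100
  k=5: 37^5 = 61 * 37 = 57 mod 100
  k=8: 37^8 = 21 mod 100
  k=10: 37^10 = 21 * 69 = 49 mod 100
  k=20: 37^20 = 41 * 61 = 1 mod 100  <- first divisor giving 1
Order = 20

20
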